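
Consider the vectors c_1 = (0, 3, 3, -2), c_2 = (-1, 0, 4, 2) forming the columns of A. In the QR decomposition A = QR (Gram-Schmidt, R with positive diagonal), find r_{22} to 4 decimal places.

r_{22} = 4.2533

c_1 = (0, 3, 3, -2); ‖c_1‖ = 4.6904, so q_1 = (0.0000, 0.6396, 0.6396, -0.4264).
q_1·c_2 = 0.0000·(-1) + 0.6396·0 + 0.6396·4 + (-0.4264)·2 = 1.7056.
u_2 = c_2 − 1.7056·q_1 = (-1.0000, -1.0909, 2.9091, 2.7273).
r_{22} = ‖u_2‖ = 4.2533.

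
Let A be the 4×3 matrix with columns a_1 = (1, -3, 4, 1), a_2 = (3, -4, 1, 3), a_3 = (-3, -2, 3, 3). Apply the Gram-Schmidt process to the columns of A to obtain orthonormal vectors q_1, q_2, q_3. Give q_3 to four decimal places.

a_1 = (1, -3, 4, 1); ‖a_1‖ = 5.1962, so q_1 = (0.1925, -0.5774, 0.7698, 0.1925).
q_1·a_2 = 0.1925·3 + (-0.5774)·(-4) + 0.7698·1 + 0.1925·3 = 4.2339.
u_2 = a_2 − 4.2339·q_1 = (2.1852, -1.5556, -2.2593, 2.1852).
‖u_2‖ = 4.1321, so q_2 = (0.5288, -0.3765, -0.5468, 0.5288).
q_1·a_3 = 0.1925·(-3) + (-0.5774)·(-2) + 0.7698·3 + 0.1925·3 = 3.4641; q_2·a_3 = 0.5288·(-3) + (-0.3765)·(-2) + (-0.5468)·3 + 0.5288·3 = -0.8874.
u_3 = a_3 − 3.4641·q_1 + 0.8874·q_2 = (-3.1974, -0.3341, -0.1518, 2.8026).
‖u_3‖ = 4.2676, so q_3 = (-0.7492, -0.0783, -0.0356, 0.6567).

q_3 = (-0.7492, -0.0783, -0.0356, 0.6567)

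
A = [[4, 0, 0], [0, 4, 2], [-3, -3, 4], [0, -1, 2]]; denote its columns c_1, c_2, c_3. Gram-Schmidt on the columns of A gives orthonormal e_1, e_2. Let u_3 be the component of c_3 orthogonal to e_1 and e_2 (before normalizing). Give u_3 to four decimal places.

u_3 = (1.8137, 2.2953, 2.4183, 1.9262)

e_1 = c_1/‖c_1‖ = (4, 0, -3, 0)/5.0000 = (0.8000, 0.0000, -0.6000, 0.0000).
r_{12} = e_1·c_2 = 1.8000.
u_2 = c_2 − 1.8000·e_1 = (-1.4400, 4.0000, -1.9200, -1.0000).
‖u_2‖ = 4.7707, so e_2 = (-0.3018, 0.8384, -0.4025, -0.2096).
r_{13} = e_1·c_3 = -2.4000; r_{23} = e_2·c_3 = -0.3521.
u_3 = c_3 + 2.4000·e_1 + 0.3521·e_2 = (1.8137, 2.2953, 2.4183, 1.9262).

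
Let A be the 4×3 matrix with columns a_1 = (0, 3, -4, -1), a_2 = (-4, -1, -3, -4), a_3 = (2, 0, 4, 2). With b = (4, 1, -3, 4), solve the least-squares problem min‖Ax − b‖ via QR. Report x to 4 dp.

a_1 = (0, 3, -4, -1); ‖a_1‖ = 5.0990, so q_1 = (0.0000, 0.5883, -0.7845, -0.1961).
q_1·a_2 = 0.0000·(-4) + 0.5883·(-1) + (-0.7845)·(-3) + (-0.1961)·(-4) = 2.5495.
u_2 = a_2 − 2.5495·q_1 = (-4.0000, -2.5000, -1.0000, -3.5000).
‖u_2‖ = 5.9582, so q_2 = (-0.6713, -0.4196, -0.1678, -0.5874).
q_1·a_3 = 0.0000·2 + 0.5883·0 + (-0.7845)·4 + (-0.1961)·2 = -3.5301; q_2·a_3 = (-0.6713)·2 + (-0.4196)·0 + (-0.1678)·4 + (-0.5874)·2 = -3.1889.
u_3 = a_3 + 3.5301·q_1 + 3.1889·q_2 = (-0.1408, 0.7389, 0.6956, -0.5655).
‖u_3‖ = 1.1702, so q_3 = (-0.1204, 0.6314, 0.5944, -0.4833).
Qᵀb = (2.1573, -4.9512, -3.5663).
Back-substitute: x_3 = -3.5663/1.1702 = -3.0475.
x_2 = (-4.9512 + 3.1889·(-3.0475))/5.9582 = -2.4620.
x_1 = (2.1573 − 2.5495·(-2.4620) + 3.5301·(-3.0475))/5.0990 = -0.4557.

x = (-0.4557, -2.4620, -3.0475)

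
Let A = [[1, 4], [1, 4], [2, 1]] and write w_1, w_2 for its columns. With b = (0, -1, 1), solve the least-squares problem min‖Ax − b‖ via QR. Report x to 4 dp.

w_1 = (1, 1, 2); ‖w_1‖ = 2.4495, so q_1 = (0.4082, 0.4082, 0.8165).
q_1·w_2 = 0.4082·4 + 0.4082·4 + 0.8165·1 = 4.0825.
u_2 = w_2 − 4.0825·q_1 = (2.3333, 2.3333, -2.3333).
‖u_2‖ = 4.0415, so q_2 = (0.5774, 0.5774, -0.5774).
Qᵀb = (0.4082, -1.1547).
Back-substitute: x_2 = -1.1547/4.0415 = -0.2857.
x_1 = (0.4082 − 4.0825·(-0.2857))/2.4495 = 0.6429.

x = (0.6429, -0.2857)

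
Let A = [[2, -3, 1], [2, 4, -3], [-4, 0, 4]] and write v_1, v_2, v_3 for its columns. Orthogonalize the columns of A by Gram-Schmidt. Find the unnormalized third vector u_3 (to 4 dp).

v_1 = (2, 2, -4); ‖v_1‖ = 4.8990, so q_1 = (0.4082, 0.4082, -0.8165).
q_1·v_2 = 0.4082·(-3) + 0.4082·4 + (-0.8165)·0 = 0.4082.
u_2 = v_2 − 0.4082·q_1 = (-3.1667, 3.8333, 0.3333).
‖u_2‖ = 4.9833, so q_2 = (-0.6355, 0.7692, 0.0669).
q_1·v_3 = 0.4082·1 + 0.4082·(-3) + (-0.8165)·4 = -4.0825; q_2·v_3 = (-0.6355)·1 + 0.7692·(-3) + 0.0669·4 = -2.6756.
u_3 = v_3 + 4.0825·q_1 + 2.6756·q_2 = (0.9664, 0.7248, 0.8456).

u_3 = (0.9664, 0.7248, 0.8456)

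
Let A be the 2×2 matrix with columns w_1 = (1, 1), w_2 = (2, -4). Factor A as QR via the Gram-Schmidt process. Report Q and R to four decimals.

w_1 = (1, 1); ‖w_1‖ = 1.4142, so e_1 = (0.7071, 0.7071).
e_1·w_2 = 0.7071·2 + 0.7071·(-4) = -1.4142.
u_2 = w_2 + 1.4142·e_1 = (3.0000, -3.0000).
‖u_2‖ = 4.2426, so e_2 = (0.7071, -0.7071).

Q = [[0.7071, 0.7071], [0.7071, -0.7071]], R = [[1.4142, -1.4142], [0.0000, 4.2426]]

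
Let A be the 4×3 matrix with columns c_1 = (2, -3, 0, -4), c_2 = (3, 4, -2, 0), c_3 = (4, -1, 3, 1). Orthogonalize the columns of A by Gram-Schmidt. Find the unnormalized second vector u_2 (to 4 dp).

c_1 = (2, -3, 0, -4); ‖c_1‖ = 5.3852, so q_1 = (0.3714, -0.5571, 0.0000, -0.7428).
q_1·c_2 = 0.3714·3 + (-0.5571)·4 + 0.0000·(-2) + (-0.7428)·0 = -1.1142.
u_2 = c_2 + 1.1142·q_1 = (3.4138, 3.3793, -2.0000, -0.8276).

u_2 = (3.4138, 3.3793, -2.0000, -0.8276)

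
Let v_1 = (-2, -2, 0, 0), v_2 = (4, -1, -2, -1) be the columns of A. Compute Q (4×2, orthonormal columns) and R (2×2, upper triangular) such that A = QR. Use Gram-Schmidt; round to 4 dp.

q_1 = v_1/‖v_1‖ = (-2, -2, 0, 0)/2.8284 = (-0.7071, -0.7071, 0.0000, 0.0000).
r_{12} = q_1·v_2 = -2.1213.
u_2 = v_2 + 2.1213·q_1 = (2.5000, -2.5000, -2.0000, -1.0000).
‖u_2‖ = 4.1833, so q_2 = (0.5976, -0.5976, -0.4781, -0.2390).

Q = [[-0.7071, 0.5976], [-0.7071, -0.5976], [0.0000, -0.4781], [0.0000, -0.2390]], R = [[2.8284, -2.1213], [0.0000, 4.1833]]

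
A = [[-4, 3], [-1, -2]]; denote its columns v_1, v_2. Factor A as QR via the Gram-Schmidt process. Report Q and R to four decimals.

Q = [[-0.9701, 0.2425], [-0.2425, -0.9701]], R = [[4.1231, -2.4254], [0.0000, 2.6679]]

e_1 = v_1/‖v_1‖ = (-4, -1)/4.1231 = (-0.9701, -0.2425).
r_{12} = e_1·v_2 = -2.4254.
u_2 = v_2 + 2.4254·e_1 = (0.6471, -2.5882).
‖u_2‖ = 2.6679, so e_2 = (0.2425, -0.9701).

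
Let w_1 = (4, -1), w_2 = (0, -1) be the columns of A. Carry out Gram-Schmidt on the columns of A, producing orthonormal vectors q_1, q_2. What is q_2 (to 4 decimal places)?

q_2 = (-0.2425, -0.9701)

w_1 = (4, -1); ‖w_1‖ = 4.1231, so q_1 = (0.9701, -0.2425).
q_1·w_2 = 0.9701·0 + (-0.2425)·(-1) = 0.2425.
u_2 = w_2 − 0.2425·q_1 = (-0.2353, -0.9412).
‖u_2‖ = 0.9701, so q_2 = (-0.2425, -0.9701).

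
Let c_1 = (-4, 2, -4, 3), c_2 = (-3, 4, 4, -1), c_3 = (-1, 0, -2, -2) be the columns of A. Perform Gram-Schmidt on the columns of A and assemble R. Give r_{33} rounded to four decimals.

r_{33} = 2.8224

e_1 = c_1/‖c_1‖ = (-4, 2, -4, 3)/6.7082 = (-0.5963, 0.2981, -0.5963, 0.4472).
r_{12} = e_1·c_2 = 0.1491.
u_2 = c_2 − 0.1491·e_1 = (-2.9111, 3.9556, 4.0889, -1.0667).
‖u_2‖ = 6.4790, so e_2 = (-0.4493, 0.6105, 0.6311, -0.1646).
r_{13} = e_1·c_3 = 0.8944; r_{23} = e_2·c_3 = -0.4836.
u_3 = c_3 − 0.8944·e_1 + 0.4836·e_2 = (-0.6840, 0.0286, -1.1615, -2.4796).
r_{33} = ‖u_3‖ = 2.8224.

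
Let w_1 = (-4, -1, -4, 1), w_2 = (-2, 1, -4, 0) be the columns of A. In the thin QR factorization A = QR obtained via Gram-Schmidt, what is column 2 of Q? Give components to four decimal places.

e_2 = (0.3026, 0.7187, -0.5548, -0.2900)

w_1 = (-4, -1, -4, 1); ‖w_1‖ = 5.8310, so e_1 = (-0.6860, -0.1715, -0.6860, 0.1715).
e_1·w_2 = (-0.6860)·(-2) + (-0.1715)·1 + (-0.6860)·(-4) + 0.1715·0 = 3.9445.
u_2 = w_2 − 3.9445·e_1 = (0.7059, 1.6765, -1.2941, -0.6765).
‖u_2‖ = 2.3326, so e_2 = (0.3026, 0.7187, -0.5548, -0.2900).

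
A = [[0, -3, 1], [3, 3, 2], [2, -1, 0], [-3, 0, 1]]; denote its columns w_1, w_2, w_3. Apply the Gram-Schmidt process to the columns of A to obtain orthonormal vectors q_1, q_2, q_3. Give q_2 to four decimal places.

q_2 = (-0.7325, 0.4994, -0.3996, 0.2331)

q_1 = w_1/‖w_1‖ = (0, 3, 2, -3)/4.6904 = (0.0000, 0.6396, 0.4264, -0.6396).
r_{12} = q_1·w_2 = 1.4924.
u_2 = w_2 − 1.4924·q_1 = (-3.0000, 2.0455, -1.6364, 0.9545).
‖u_2‖ = 4.0955, so q_2 = (-0.7325, 0.4994, -0.3996, 0.2331).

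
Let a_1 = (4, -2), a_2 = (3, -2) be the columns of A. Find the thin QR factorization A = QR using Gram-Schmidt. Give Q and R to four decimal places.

Q = [[0.8944, -0.4472], [-0.4472, -0.8944]], R = [[4.4721, 3.5777], [0.0000, 0.4472]]

a_1 = (4, -2); ‖a_1‖ = 4.4721, so e_1 = (0.8944, -0.4472).
e_1·a_2 = 0.8944·3 + (-0.4472)·(-2) = 3.5777.
u_2 = a_2 − 3.5777·e_1 = (-0.2000, -0.4000).
‖u_2‖ = 0.4472, so e_2 = (-0.4472, -0.8944).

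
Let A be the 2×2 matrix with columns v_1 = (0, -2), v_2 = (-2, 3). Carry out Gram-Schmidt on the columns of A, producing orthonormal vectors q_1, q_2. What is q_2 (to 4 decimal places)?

q_2 = (-1.0000, 0.0000)

q_1 = v_1/‖v_1‖ = (0, -2)/2.0000 = (0.0000, -1.0000).
r_{12} = q_1·v_2 = -3.0000.
u_2 = v_2 + 3.0000·q_1 = (-2.0000, 0.0000).
‖u_2‖ = 2.0000, so q_2 = (-1.0000, 0.0000).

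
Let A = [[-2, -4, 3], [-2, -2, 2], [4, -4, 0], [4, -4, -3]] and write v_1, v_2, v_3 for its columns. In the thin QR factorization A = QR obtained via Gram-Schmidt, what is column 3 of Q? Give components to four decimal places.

e_1 = v_1/‖v_1‖ = (-2, -2, 4, 4)/6.3246 = (-0.3162, -0.3162, 0.6325, 0.6325).
r_{12} = e_1·v_2 = -3.1623.
u_2 = v_2 + 3.1623·e_1 = (-5.0000, -3.0000, -2.0000, -2.0000).
‖u_2‖ = 6.4807, so e_2 = (-0.7715, -0.4629, -0.3086, -0.3086).
r_{13} = e_1·v_3 = -3.4785; r_{23} = e_2·v_3 = -2.3146.
u_3 = v_3 + 3.4785·e_1 + 2.3146·e_2 = (0.1143, -0.1714, 1.4857, -1.5143).
‖u_3‖ = 2.1314, so e_3 = (0.0536, -0.0804, 0.6971, -0.7105).

e_3 = (0.0536, -0.0804, 0.6971, -0.7105)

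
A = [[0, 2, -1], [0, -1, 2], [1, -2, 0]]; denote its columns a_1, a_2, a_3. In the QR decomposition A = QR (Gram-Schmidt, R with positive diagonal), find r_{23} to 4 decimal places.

e_1 = a_1/‖a_1‖ = (0, 0, 1)/1.0000 = (0.0000, 0.0000, 1.0000).
r_{12} = e_1·a_2 = -2.0000.
u_2 = a_2 + 2.0000·e_1 = (2.0000, -1.0000, 0.0000).
‖u_2‖ = 2.2361, so e_2 = (0.8944, -0.4472, 0.0000).
r_{23} = e_2·a_3 = -1.7889.

r_{23} = -1.7889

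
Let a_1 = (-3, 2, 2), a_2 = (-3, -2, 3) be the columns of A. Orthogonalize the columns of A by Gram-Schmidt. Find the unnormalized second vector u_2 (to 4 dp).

e_1 = a_1/‖a_1‖ = (-3, 2, 2)/4.1231 = (-0.7276, 0.4851, 0.4851).
r_{12} = e_1·a_2 = 2.6679.
u_2 = a_2 − 2.6679·e_1 = (-1.0588, -3.2941, 1.7059).

u_2 = (-1.0588, -3.2941, 1.7059)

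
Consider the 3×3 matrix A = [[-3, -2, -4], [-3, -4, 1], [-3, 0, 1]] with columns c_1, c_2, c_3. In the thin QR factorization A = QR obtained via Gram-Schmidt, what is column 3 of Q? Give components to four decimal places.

q_3 = (-0.8165, 0.4082, 0.4082)

c_1 = (-3, -3, -3); ‖c_1‖ = 5.1962, so q_1 = (-0.5774, -0.5774, -0.5774).
q_1·c_2 = (-0.5774)·(-2) + (-0.5774)·(-4) + (-0.5774)·0 = 3.4641.
u_2 = c_2 − 3.4641·q_1 = (0.0000, -2.0000, 2.0000).
‖u_2‖ = 2.8284, so q_2 = (0.0000, -0.7071, 0.7071).
q_1·c_3 = (-0.5774)·(-4) + (-0.5774)·1 + (-0.5774)·1 = 1.1547; q_2·c_3 = (0.0000)·(-4) + (-0.7071)·1 + 0.7071·1 = 0.0000.
u_3 = c_3 − 1.1547·q_1 − 0.0000·q_2 = (-3.3333, 1.6667, 1.6667).
‖u_3‖ = 4.0825, so q_3 = (-0.8165, 0.4082, 0.4082).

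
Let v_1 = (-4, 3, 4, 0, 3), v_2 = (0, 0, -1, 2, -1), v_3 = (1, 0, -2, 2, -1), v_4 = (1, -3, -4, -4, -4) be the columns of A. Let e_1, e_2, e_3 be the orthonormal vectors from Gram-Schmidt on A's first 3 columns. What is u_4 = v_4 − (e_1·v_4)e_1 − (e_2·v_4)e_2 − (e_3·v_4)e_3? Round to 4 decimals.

u_4 = (-2.1000, 1.1000, -2.1000, -1.6000, -1.1000)

v_1 = (-4, 3, 4, 0, 3); ‖v_1‖ = 7.0711, so e_1 = (-0.5657, 0.4243, 0.5657, 0.0000, 0.4243).
e_1·v_2 = (-0.5657)·0 + 0.4243·0 + 0.5657·(-1) + 0.0000·2 + 0.4243·(-1) = -0.9899.
u_2 = v_2 + 0.9899·e_1 = (-0.5600, 0.4200, -0.4400, 2.0000, -0.5800).
‖u_2‖ = 2.2405, so e_2 = (-0.2499, 0.1875, -0.1964, 0.8926, -0.2589).
e_1·v_3 = (-0.5657)·1 + 0.4243·0 + 0.5657·(-2) + 0.0000·2 + 0.4243·(-1) = -2.1213; e_2·v_3 = (-0.2499)·1 + 0.1875·0 + (-0.1964)·(-2) + 0.8926·2 + (-0.2589)·(-1) = 2.1870.
u_3 = v_3 + 2.1213·e_1 − 2.1870·e_2 = (0.3466, 0.4900, -0.3705, 0.0478, 0.4661).
‖u_3‖ = 0.8468, so e_3 = (0.4093, 0.5787, -0.4375, 0.0565, 0.5504).
e_1·v_4 = (-0.5657)·1 + 0.4243·(-3) + 0.5657·(-4) + 0.0000·(-4) + 0.4243·(-4) = -5.7983; e_2·v_4 = (-0.2499)·1 + 0.1875·(-3) + (-0.1964)·(-4) + 0.8926·(-4) + (-0.2589)·(-4) = -2.5619; e_3·v_4 = 0.4093·1 + 0.5787·(-3) + (-0.4375)·(-4) + 0.0565·(-4) + 0.5504·(-4) = -2.0042.
u_4 = v_4 + 5.7983·e_1 + 2.5619·e_2 + 2.0042·e_3 = (-2.1000, 1.1000, -2.1000, -1.6000, -1.1000).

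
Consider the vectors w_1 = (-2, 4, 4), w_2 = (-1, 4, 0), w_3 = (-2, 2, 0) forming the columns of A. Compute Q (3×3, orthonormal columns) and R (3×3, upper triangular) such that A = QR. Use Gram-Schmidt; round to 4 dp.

Q = [[-0.3333, 0.0000, -0.9428], [0.6667, 0.7071, -0.2357], [0.6667, -0.7071, -0.2357]], R = [[6.0000, 3.0000, 2.0000], [0.0000, 2.8284, 1.4142], [0.0000, 0.0000, 1.4142]]

w_1 = (-2, 4, 4); ‖w_1‖ = 6.0000, so q_1 = (-0.3333, 0.6667, 0.6667).
q_1·w_2 = (-0.3333)·(-1) + 0.6667·4 + 0.6667·0 = 3.0000.
u_2 = w_2 − 3.0000·q_1 = (0.0000, 2.0000, -2.0000).
‖u_2‖ = 2.8284, so q_2 = (0.0000, 0.7071, -0.7071).
q_1·w_3 = (-0.3333)·(-2) + 0.6667·2 + 0.6667·0 = 2.0000; q_2·w_3 = 0.0000·(-2) + 0.7071·2 + (-0.7071)·0 = 1.4142.
u_3 = w_3 − 2.0000·q_1 − 1.4142·q_2 = (-1.3333, -0.3333, -0.3333).
‖u_3‖ = 1.4142, so q_3 = (-0.9428, -0.2357, -0.2357).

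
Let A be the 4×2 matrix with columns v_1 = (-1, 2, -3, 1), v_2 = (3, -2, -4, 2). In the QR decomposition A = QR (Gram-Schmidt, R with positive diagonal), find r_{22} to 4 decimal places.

q_1 = v_1/‖v_1‖ = (-1, 2, -3, 1)/3.8730 = (-0.2582, 0.5164, -0.7746, 0.2582).
r_{12} = q_1·v_2 = 1.8074.
u_2 = v_2 − 1.8074·q_1 = (3.4667, -2.9333, -2.6000, 1.5333).
r_{22} = ‖u_2‖ = 5.4528.

r_{22} = 5.4528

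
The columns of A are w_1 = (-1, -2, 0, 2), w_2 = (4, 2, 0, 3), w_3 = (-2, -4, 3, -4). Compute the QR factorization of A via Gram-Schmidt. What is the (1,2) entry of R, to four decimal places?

r_{12} = -0.6667

w_1 = (-1, -2, 0, 2); ‖w_1‖ = 3.0000, so e_1 = (-0.3333, -0.6667, 0.0000, 0.6667).
r_{12} = e_1·w_2 = -0.6667.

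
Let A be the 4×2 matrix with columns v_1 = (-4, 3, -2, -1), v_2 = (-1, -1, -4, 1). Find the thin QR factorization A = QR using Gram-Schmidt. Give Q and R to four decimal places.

Q = [[-0.7303, 0.0162], [0.5477, -0.4383], [-0.3651, -0.8441], [-0.1826, 0.3084]], R = [[5.4772, 1.4606], [0.0000, 4.1069]]

v_1 = (-4, 3, -2, -1); ‖v_1‖ = 5.4772, so e_1 = (-0.7303, 0.5477, -0.3651, -0.1826).
e_1·v_2 = (-0.7303)·(-1) + 0.5477·(-1) + (-0.3651)·(-4) + (-0.1826)·1 = 1.4606.
u_2 = v_2 − 1.4606·e_1 = (0.0667, -1.8000, -3.4667, 1.2667).
‖u_2‖ = 4.1069, so e_2 = (0.0162, -0.4383, -0.8441, 0.3084).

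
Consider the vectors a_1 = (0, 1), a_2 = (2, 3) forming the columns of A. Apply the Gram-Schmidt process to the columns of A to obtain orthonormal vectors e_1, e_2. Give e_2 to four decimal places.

a_1 = (0, 1); ‖a_1‖ = 1.0000, so e_1 = (0.0000, 1.0000).
e_1·a_2 = 0.0000·2 + 1.0000·3 = 3.0000.
u_2 = a_2 − 3.0000·e_1 = (2.0000, 0.0000).
‖u_2‖ = 2.0000, so e_2 = (1.0000, 0.0000).

e_2 = (1.0000, 0.0000)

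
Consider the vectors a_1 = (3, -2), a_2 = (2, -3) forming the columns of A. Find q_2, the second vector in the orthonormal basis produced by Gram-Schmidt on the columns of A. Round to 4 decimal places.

q_1 = a_1/‖a_1‖ = (3, -2)/3.6056 = (0.8321, -0.5547).
r_{12} = q_1·a_2 = 3.3282.
u_2 = a_2 − 3.3282·q_1 = (-0.7692, -1.1538).
‖u_2‖ = 1.3868, so q_2 = (-0.5547, -0.8321).

q_2 = (-0.5547, -0.8321)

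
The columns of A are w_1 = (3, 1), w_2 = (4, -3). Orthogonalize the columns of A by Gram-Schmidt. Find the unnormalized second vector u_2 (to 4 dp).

w_1 = (3, 1); ‖w_1‖ = 3.1623, so q_1 = (0.9487, 0.3162).
q_1·w_2 = 0.9487·4 + 0.3162·(-3) = 2.8460.
u_2 = w_2 − 2.8460·q_1 = (1.3000, -3.9000).

u_2 = (1.3000, -3.9000)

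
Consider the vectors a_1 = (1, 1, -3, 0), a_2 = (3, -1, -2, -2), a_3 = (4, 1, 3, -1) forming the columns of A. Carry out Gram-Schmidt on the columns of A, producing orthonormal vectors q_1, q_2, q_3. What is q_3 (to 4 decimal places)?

a_1 = (1, 1, -3, 0); ‖a_1‖ = 3.3166, so q_1 = (0.3015, 0.3015, -0.9045, 0.0000).
q_1·a_2 = 0.3015·3 + 0.3015·(-1) + (-0.9045)·(-2) + 0.0000·(-2) = 2.4121.
u_2 = a_2 − 2.4121·q_1 = (2.2727, -1.7273, 0.1818, -2.0000).
‖u_2‖ = 3.4902, so q_2 = (0.6512, -0.4949, 0.0521, -0.5730).
q_1·a_3 = 0.3015·4 + 0.3015·1 + (-0.9045)·3 + 0.0000·(-1) = -1.2060; q_2·a_3 = 0.6512·4 + (-0.4949)·1 + 0.0521·3 + (-0.5730)·(-1) = 2.8391.
u_3 = a_3 + 1.2060·q_1 − 2.8391·q_2 = (2.5149, 2.7687, 1.7612, 0.6269).
‖u_3‖ = 4.1815, so q_3 = (0.6014, 0.6621, 0.4212, 0.1499).

q_3 = (0.6014, 0.6621, 0.4212, 0.1499)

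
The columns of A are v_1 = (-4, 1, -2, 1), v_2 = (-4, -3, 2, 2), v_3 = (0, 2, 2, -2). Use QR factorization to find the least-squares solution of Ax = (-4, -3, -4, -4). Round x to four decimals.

v_1 = (-4, 1, -2, 1); ‖v_1‖ = 4.6904, so e_1 = (-0.8528, 0.2132, -0.4264, 0.2132).
e_1·v_2 = (-0.8528)·(-4) + 0.2132·(-3) + (-0.4264)·2 + 0.2132·2 = 2.3452.
u_2 = v_2 − 2.3452·e_1 = (-2.0000, -3.5000, 3.0000, 1.5000).
‖u_2‖ = 5.2440, so e_2 = (-0.3814, -0.6674, 0.5721, 0.2860).
e_1·v_3 = (-0.8528)·0 + 0.2132·2 + (-0.4264)·2 + 0.2132·(-2) = -0.8528; e_2·v_3 = (-0.3814)·0 + (-0.6674)·2 + 0.5721·2 + 0.2860·(-2) = -0.7628.
u_3 = v_3 + 0.8528·e_1 + 0.7628·e_2 = (-1.0182, 1.6727, 2.0727, -1.6000).
‖u_3‖ = 3.2697, so e_3 = (-0.3114, 0.5116, 0.6339, -0.4893).
Qᵀb = (3.6244, 0.0953, -0.8675).
Back-substitute: x_3 = -0.8675/3.2697 = -0.2653.
x_2 = (0.0953 + 0.7628·(-0.2653))/5.2440 = -0.0204.
x_1 = (3.6244 − 2.3452·(-0.0204) + 0.8528·(-0.2653))/4.6904 = 0.7347.

x = (0.7347, -0.0204, -0.2653)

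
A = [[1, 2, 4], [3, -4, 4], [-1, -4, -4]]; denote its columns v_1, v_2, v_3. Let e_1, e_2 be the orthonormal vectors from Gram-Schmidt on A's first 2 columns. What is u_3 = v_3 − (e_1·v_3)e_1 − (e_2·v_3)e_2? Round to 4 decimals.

v_1 = (1, 3, -1); ‖v_1‖ = 3.3166, so e_1 = (0.3015, 0.9045, -0.3015).
e_1·v_2 = 0.3015·2 + 0.9045·(-4) + (-0.3015)·(-4) = -1.8091.
u_2 = v_2 + 1.8091·e_1 = (2.5455, -2.3636, -4.5455).
‖u_2‖ = 5.7208, so e_2 = (0.4449, -0.4132, -0.7946).
e_1·v_3 = 0.3015·4 + 0.9045·4 + (-0.3015)·(-4) = 6.0302; e_2·v_3 = 0.4449·4 + (-0.4132)·4 + (-0.7946)·(-4) = 3.3053.
u_3 = v_3 − 6.0302·e_1 − 3.3053·e_2 = (0.7111, -0.0889, 0.4444).

u_3 = (0.7111, -0.0889, 0.4444)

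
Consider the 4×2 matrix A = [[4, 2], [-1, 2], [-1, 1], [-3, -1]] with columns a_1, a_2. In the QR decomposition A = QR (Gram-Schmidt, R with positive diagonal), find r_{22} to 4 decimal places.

r_{22} = 2.7622

a_1 = (4, -1, -1, -3); ‖a_1‖ = 5.1962, so q_1 = (0.7698, -0.1925, -0.1925, -0.5774).
q_1·a_2 = 0.7698·2 + (-0.1925)·2 + (-0.1925)·1 + (-0.5774)·(-1) = 1.5396.
u_2 = a_2 − 1.5396·q_1 = (0.8148, 2.2963, 1.2963, -0.1111).
r_{22} = ‖u_2‖ = 2.7622.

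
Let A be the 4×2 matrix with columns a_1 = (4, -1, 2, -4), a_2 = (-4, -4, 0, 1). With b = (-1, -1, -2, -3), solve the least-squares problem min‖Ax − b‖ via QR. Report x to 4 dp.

a_1 = (4, -1, 2, -4); ‖a_1‖ = 6.0828, so e_1 = (0.6576, -0.1644, 0.3288, -0.6576).
e_1·a_2 = 0.6576·(-4) + (-0.1644)·(-4) + 0.3288·0 + (-0.6576)·1 = -2.6304.
u_2 = a_2 + 2.6304·e_1 = (-2.2703, -4.4324, 0.8649, -0.7297).
‖u_2‖ = 5.1070, so e_2 = (-0.4445, -0.8679, 0.1694, -0.1429).
Qᵀb = (0.8220, 1.4024).
Back-substitute: x_2 = 1.4024/5.1070 = 0.2746.
x_1 = (0.8220 + 2.6304·0.2746)/6.0828 = 0.2539.

x = (0.2539, 0.2746)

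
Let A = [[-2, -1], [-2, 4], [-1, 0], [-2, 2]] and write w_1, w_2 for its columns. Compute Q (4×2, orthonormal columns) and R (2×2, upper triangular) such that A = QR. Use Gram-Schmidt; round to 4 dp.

Q = [[-0.5547, -0.6959], [-0.5547, 0.6748], [-0.2774, -0.2109], [-0.5547, 0.1265]], R = [[3.6056, -2.7735], [0.0000, 3.6480]]

w_1 = (-2, -2, -1, -2); ‖w_1‖ = 3.6056, so q_1 = (-0.5547, -0.5547, -0.2774, -0.5547).
q_1·w_2 = (-0.5547)·(-1) + (-0.5547)·4 + (-0.2774)·0 + (-0.5547)·2 = -2.7735.
u_2 = w_2 + 2.7735·q_1 = (-2.5385, 2.4615, -0.7692, 0.4615).
‖u_2‖ = 3.6480, so q_2 = (-0.6959, 0.6748, -0.2109, 0.1265).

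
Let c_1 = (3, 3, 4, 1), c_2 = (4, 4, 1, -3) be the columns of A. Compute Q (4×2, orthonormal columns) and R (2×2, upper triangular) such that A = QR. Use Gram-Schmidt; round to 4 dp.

Q = [[0.5071, 0.3780], [0.5071, 0.3780], [0.6761, -0.3780], [0.1690, -0.7559]], R = [[5.9161, 4.2258], [0.0000, 4.9135]]

c_1 = (3, 3, 4, 1); ‖c_1‖ = 5.9161, so e_1 = (0.5071, 0.5071, 0.6761, 0.1690).
e_1·c_2 = 0.5071·4 + 0.5071·4 + 0.6761·1 + 0.1690·(-3) = 4.2258.
u_2 = c_2 − 4.2258·e_1 = (1.8571, 1.8571, -1.8571, -3.7143).
‖u_2‖ = 4.9135, so e_2 = (0.3780, 0.3780, -0.3780, -0.7559).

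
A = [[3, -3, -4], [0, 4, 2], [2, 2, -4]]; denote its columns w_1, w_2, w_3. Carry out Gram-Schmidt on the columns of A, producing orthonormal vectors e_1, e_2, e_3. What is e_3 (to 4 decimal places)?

e_3 = (0.4264, 0.6396, -0.6396)

w_1 = (3, 0, 2); ‖w_1‖ = 3.6056, so e_1 = (0.8321, 0.0000, 0.5547).
e_1·w_2 = 0.8321·(-3) + 0.0000·4 + 0.5547·2 = -1.3868.
u_2 = w_2 + 1.3868·e_1 = (-1.8462, 4.0000, 2.7692).
‖u_2‖ = 5.2035, so e_2 = (-0.3548, 0.7687, 0.5322).
e_1·w_3 = 0.8321·(-4) + 0.0000·2 + 0.5547·(-4) = -5.5470; e_2·w_3 = (-0.3548)·(-4) + 0.7687·2 + 0.5322·(-4) = 0.8278.
u_3 = w_3 + 5.5470·e_1 − 0.8278·e_2 = (0.9091, 1.3636, -1.3636).
‖u_3‖ = 2.1320, so e_3 = (0.4264, 0.6396, -0.6396).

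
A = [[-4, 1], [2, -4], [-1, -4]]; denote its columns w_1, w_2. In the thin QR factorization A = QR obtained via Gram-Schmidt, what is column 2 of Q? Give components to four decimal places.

e_2 = (-0.0957, -0.5917, -0.8005)

w_1 = (-4, 2, -1); ‖w_1‖ = 4.5826, so e_1 = (-0.8729, 0.4364, -0.2182).
e_1·w_2 = (-0.8729)·1 + 0.4364·(-4) + (-0.2182)·(-4) = -1.7457.
u_2 = w_2 + 1.7457·e_1 = (-0.5238, -3.2381, -4.3810).
‖u_2‖ = 5.4729, so e_2 = (-0.0957, -0.5917, -0.8005).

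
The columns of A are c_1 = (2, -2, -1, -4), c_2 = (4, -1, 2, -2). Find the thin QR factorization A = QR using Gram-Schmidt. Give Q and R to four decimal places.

c_1 = (2, -2, -1, -4); ‖c_1‖ = 5.0000, so e_1 = (0.4000, -0.4000, -0.2000, -0.8000).
e_1·c_2 = 0.4000·4 + (-0.4000)·(-1) + (-0.2000)·2 + (-0.8000)·(-2) = 3.2000.
u_2 = c_2 − 3.2000·e_1 = (2.7200, 0.2800, 2.6400, 0.5600).
‖u_2‖ = 3.8419, so e_2 = (0.7080, 0.0729, 0.6872, 0.1458).

Q = [[0.4000, 0.7080], [-0.4000, 0.0729], [-0.2000, 0.6872], [-0.8000, 0.1458]], R = [[5.0000, 3.2000], [0.0000, 3.8419]]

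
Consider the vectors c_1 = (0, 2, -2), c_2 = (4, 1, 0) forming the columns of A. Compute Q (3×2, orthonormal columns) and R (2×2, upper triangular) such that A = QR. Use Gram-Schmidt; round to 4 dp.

Q = [[0.0000, 0.9847], [0.7071, 0.1231], [-0.7071, 0.1231]], R = [[2.8284, 0.7071], [0.0000, 4.0620]]

c_1 = (0, 2, -2); ‖c_1‖ = 2.8284, so q_1 = (0.0000, 0.7071, -0.7071).
q_1·c_2 = 0.0000·4 + 0.7071·1 + (-0.7071)·0 = 0.7071.
u_2 = c_2 − 0.7071·q_1 = (4.0000, 0.5000, 0.5000).
‖u_2‖ = 4.0620, so q_2 = (0.9847, 0.1231, 0.1231).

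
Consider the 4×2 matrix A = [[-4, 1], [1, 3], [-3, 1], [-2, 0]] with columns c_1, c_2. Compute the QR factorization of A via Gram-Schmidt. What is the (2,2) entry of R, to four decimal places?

r_{22} = 3.2352

c_1 = (-4, 1, -3, -2); ‖c_1‖ = 5.4772, so e_1 = (-0.7303, 0.1826, -0.5477, -0.3651).
e_1·c_2 = (-0.7303)·1 + 0.1826·3 + (-0.5477)·1 + (-0.3651)·0 = -0.7303.
u_2 = c_2 + 0.7303·e_1 = (0.4667, 3.1333, 0.6000, -0.2667).
r_{22} = ‖u_2‖ = 3.2352.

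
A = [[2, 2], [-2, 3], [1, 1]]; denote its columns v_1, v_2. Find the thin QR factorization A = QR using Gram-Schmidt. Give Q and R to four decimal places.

v_1 = (2, -2, 1); ‖v_1‖ = 3.0000, so q_1 = (0.6667, -0.6667, 0.3333).
q_1·v_2 = 0.6667·2 + (-0.6667)·3 + 0.3333·1 = -0.3333.
u_2 = v_2 + 0.3333·q_1 = (2.2222, 2.7778, 1.1111).
‖u_2‖ = 3.7268, so q_2 = (0.5963, 0.7454, 0.2981).

Q = [[0.6667, 0.5963], [-0.6667, 0.7454], [0.3333, 0.2981]], R = [[3.0000, -0.3333], [0.0000, 3.7268]]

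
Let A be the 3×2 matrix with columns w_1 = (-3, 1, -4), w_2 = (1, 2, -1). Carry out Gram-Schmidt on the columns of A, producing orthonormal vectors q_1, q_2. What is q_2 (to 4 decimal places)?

q_2 = (0.5661, 0.7926, -0.2265)

w_1 = (-3, 1, -4); ‖w_1‖ = 5.0990, so q_1 = (-0.5883, 0.1961, -0.7845).
q_1·w_2 = (-0.5883)·1 + 0.1961·2 + (-0.7845)·(-1) = 0.5883.
u_2 = w_2 − 0.5883·q_1 = (1.3462, 1.8846, -0.5385).
‖u_2‖ = 2.3778, so q_2 = (0.5661, 0.7926, -0.2265).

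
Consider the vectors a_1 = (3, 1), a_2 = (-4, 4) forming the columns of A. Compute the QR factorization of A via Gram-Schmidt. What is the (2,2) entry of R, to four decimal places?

q_1 = a_1/‖a_1‖ = (3, 1)/3.1623 = (0.9487, 0.3162).
r_{12} = q_1·a_2 = -2.5298.
u_2 = a_2 + 2.5298·q_1 = (-1.6000, 4.8000).
r_{22} = ‖u_2‖ = 5.0596.

r_{22} = 5.0596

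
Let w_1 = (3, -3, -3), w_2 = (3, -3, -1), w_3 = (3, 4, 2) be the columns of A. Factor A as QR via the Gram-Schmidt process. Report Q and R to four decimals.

w_1 = (3, -3, -3); ‖w_1‖ = 5.1962, so e_1 = (0.5774, -0.5774, -0.5774).
e_1·w_2 = 0.5774·3 + (-0.5774)·(-3) + (-0.5774)·(-1) = 4.0415.
u_2 = w_2 − 4.0415·e_1 = (0.6667, -0.6667, 1.3333).
‖u_2‖ = 1.6330, so e_2 = (0.4082, -0.4082, 0.8165).
e_1·w_3 = 0.5774·3 + (-0.5774)·4 + (-0.5774)·2 = -1.7321; e_2·w_3 = 0.4082·3 + (-0.4082)·4 + 0.8165·2 = 1.2247.
u_3 = w_3 + 1.7321·e_1 − 1.2247·e_2 = (3.5000, 3.5000, 0.0000).
‖u_3‖ = 4.9497, so e_3 = (0.7071, 0.7071, 0.0000).

Q = [[0.5774, 0.4082, 0.7071], [-0.5774, -0.4082, 0.7071], [-0.5774, 0.8165, 0.0000]], R = [[5.1962, 4.0415, -1.7321], [0.0000, 1.6330, 1.2247], [0.0000, 0.0000, 4.9497]]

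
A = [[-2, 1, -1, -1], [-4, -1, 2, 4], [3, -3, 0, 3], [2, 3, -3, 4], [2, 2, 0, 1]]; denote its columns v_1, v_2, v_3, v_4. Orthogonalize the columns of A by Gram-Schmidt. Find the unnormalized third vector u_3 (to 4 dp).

e_1 = v_1/‖v_1‖ = (-2, -4, 3, 2, 2)/6.0828 = (-0.3288, -0.6576, 0.4932, 0.3288, 0.3288).
r_{12} = e_1·v_2 = 0.4932.
u_2 = v_2 − 0.4932·e_1 = (1.1622, -0.6757, -3.2432, 2.8378, 1.8378).
‖u_2‖ = 4.8741, so e_2 = (0.2384, -0.1386, -0.6654, 0.5822, 0.3771).
r_{13} = e_1·v_3 = -1.9728; r_{23} = e_2·v_3 = -2.2624.
u_3 = v_3 + 1.9728·e_1 + 2.2624·e_2 = (-1.1092, 0.3891, -0.5324, -1.0341, 1.5017).

u_3 = (-1.1092, 0.3891, -0.5324, -1.0341, 1.5017)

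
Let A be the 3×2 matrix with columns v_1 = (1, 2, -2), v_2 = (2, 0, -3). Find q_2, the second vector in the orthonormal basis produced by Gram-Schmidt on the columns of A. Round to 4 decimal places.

q_2 = (0.4579, -0.7326, -0.5037)

q_1 = v_1/‖v_1‖ = (1, 2, -2)/3.0000 = (0.3333, 0.6667, -0.6667).
r_{12} = q_1·v_2 = 2.6667.
u_2 = v_2 − 2.6667·q_1 = (1.1111, -1.7778, -1.2222).
‖u_2‖ = 2.4267, so q_2 = (0.4579, -0.7326, -0.5037).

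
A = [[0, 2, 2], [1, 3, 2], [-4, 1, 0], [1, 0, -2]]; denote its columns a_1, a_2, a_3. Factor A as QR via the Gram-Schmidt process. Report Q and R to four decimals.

Q = [[0.0000, 0.5356, 0.2575], [0.2357, 0.8183, -0.0870], [-0.9428, 0.2083, -0.2538], [0.2357, 0.0149, -0.9283]], R = [[4.2426, -0.2357, 0.0000], [0.0000, 3.7342, 2.6779], [0.0000, 0.0000, 2.1974]]

q_1 = a_1/‖a_1‖ = (0, 1, -4, 1)/4.2426 = (0.0000, 0.2357, -0.9428, 0.2357).
r_{12} = q_1·a_2 = -0.2357.
u_2 = a_2 + 0.2357·q_1 = (2.0000, 3.0556, 0.7778, 0.0556).
‖u_2‖ = 3.7342, so q_2 = (0.5356, 0.8183, 0.2083, 0.0149).
r_{13} = q_1·a_3 = 0.0000; r_{23} = q_2·a_3 = 2.6779.
u_3 = a_3 + 0.0000·q_1 − 2.6779·q_2 = (0.5657, -0.1912, -0.5578, -2.0398).
‖u_3‖ = 2.1974, so q_3 = (0.2575, -0.0870, -0.2538, -0.9283).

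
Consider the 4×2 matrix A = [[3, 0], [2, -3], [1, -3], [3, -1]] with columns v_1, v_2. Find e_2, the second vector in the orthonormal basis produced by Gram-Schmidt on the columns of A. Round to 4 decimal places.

e_2 = (0.4385, -0.5482, -0.6943, 0.1584)

v_1 = (3, 2, 1, 3); ‖v_1‖ = 4.7958, so e_1 = (0.6255, 0.4170, 0.2085, 0.6255).
e_1·v_2 = 0.6255·0 + 0.4170·(-3) + 0.2085·(-3) + 0.6255·(-1) = -2.5022.
u_2 = v_2 + 2.5022·e_1 = (1.5652, -1.9565, -2.4783, 0.5652).
‖u_2‖ = 3.5692, so e_2 = (0.4385, -0.5482, -0.6943, 0.1584).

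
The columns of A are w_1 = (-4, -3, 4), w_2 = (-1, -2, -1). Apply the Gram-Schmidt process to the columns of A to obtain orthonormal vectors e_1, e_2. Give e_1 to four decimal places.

e_1 = (-0.6247, -0.4685, 0.6247)

w_1 = (-4, -3, 4); ‖w_1‖ = 6.4031, so e_1 = (-0.6247, -0.4685, 0.6247).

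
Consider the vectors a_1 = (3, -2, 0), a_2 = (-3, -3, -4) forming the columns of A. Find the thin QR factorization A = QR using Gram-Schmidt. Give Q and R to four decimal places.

Q = [[0.8321, -0.3999], [-0.5547, -0.5998], [0.0000, -0.6931]], R = [[3.6056, -0.8321], [0.0000, 5.7713]]

q_1 = a_1/‖a_1‖ = (3, -2, 0)/3.6056 = (0.8321, -0.5547, 0.0000).
r_{12} = q_1·a_2 = -0.8321.
u_2 = a_2 + 0.8321·q_1 = (-2.3077, -3.4615, -4.0000).
‖u_2‖ = 5.7713, so q_2 = (-0.3999, -0.5998, -0.6931).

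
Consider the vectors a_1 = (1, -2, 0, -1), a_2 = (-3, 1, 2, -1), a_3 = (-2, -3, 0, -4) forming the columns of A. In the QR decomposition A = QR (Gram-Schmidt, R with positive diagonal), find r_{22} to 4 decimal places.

q_1 = a_1/‖a_1‖ = (1, -2, 0, -1)/2.4495 = (0.4082, -0.8165, 0.0000, -0.4082).
r_{12} = q_1·a_2 = -1.6330.
u_2 = a_2 + 1.6330·q_1 = (-2.3333, -0.3333, 2.0000, -1.6667).
r_{22} = ‖u_2‖ = 3.5119.

r_{22} = 3.5119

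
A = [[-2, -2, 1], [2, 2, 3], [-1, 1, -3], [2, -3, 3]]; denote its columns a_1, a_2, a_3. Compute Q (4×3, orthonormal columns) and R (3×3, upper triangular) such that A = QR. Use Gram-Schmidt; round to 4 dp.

q_1 = a_1/‖a_1‖ = (-2, 2, -1, 2)/3.6056 = (-0.5547, 0.5547, -0.2774, 0.5547).
r_{12} = q_1·a_2 = 0.2774.
u_2 = a_2 − 0.2774·q_1 = (-1.8462, 1.8462, 1.0769, -3.1538).
‖u_2‖ = 4.2336, so q_2 = (-0.4361, 0.4361, 0.2544, -0.7450).
r_{13} = q_1·a_3 = 3.6056; r_{23} = q_2·a_3 = -2.1259.
u_3 = a_3 − 3.6056·q_1 + 2.1259·q_2 = (2.0730, 1.9270, -1.4592, -0.5837).
‖u_3‖ = 3.2374, so q_3 = (0.6403, 0.5952, -0.4507, -0.1803).

Q = [[-0.5547, -0.4361, 0.6403], [0.5547, 0.4361, 0.5952], [-0.2774, 0.2544, -0.4507], [0.5547, -0.7450, -0.1803]], R = [[3.6056, 0.2774, 3.6056], [0.0000, 4.2336, -2.1259], [0.0000, 0.0000, 3.2374]]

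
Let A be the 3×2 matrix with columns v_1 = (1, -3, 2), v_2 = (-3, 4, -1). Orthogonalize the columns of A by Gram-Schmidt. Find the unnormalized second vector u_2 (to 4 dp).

v_1 = (1, -3, 2); ‖v_1‖ = 3.7417, so q_1 = (0.2673, -0.8018, 0.5345).
q_1·v_2 = 0.2673·(-3) + (-0.8018)·4 + 0.5345·(-1) = -4.5434.
u_2 = v_2 + 4.5434·q_1 = (-1.7857, 0.3571, 1.4286).

u_2 = (-1.7857, 0.3571, 1.4286)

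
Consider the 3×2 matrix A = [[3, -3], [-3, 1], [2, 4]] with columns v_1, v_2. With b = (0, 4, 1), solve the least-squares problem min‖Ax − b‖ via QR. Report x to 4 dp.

v_1 = (3, -3, 2); ‖v_1‖ = 4.6904, so q_1 = (0.6396, -0.6396, 0.4264).
q_1·v_2 = 0.6396·(-3) + (-0.6396)·1 + 0.4264·4 = -0.8528.
u_2 = v_2 + 0.8528·q_1 = (-2.4545, 0.4545, 4.3636).
‖u_2‖ = 5.0272, so q_2 = (-0.4883, 0.0904, 0.8680).
Qᵀb = (-2.1320, 1.2297).
Back-substitute: x_2 = 1.2297/5.0272 = 0.2446.
x_1 = (-2.1320 + 0.8528·0.2446)/4.6904 = -0.4101.

x = (-0.4101, 0.2446)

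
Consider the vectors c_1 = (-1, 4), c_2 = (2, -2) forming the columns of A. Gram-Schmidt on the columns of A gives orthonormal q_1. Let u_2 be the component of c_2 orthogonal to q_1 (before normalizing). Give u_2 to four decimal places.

c_1 = (-1, 4); ‖c_1‖ = 4.1231, so q_1 = (-0.2425, 0.9701).
q_1·c_2 = (-0.2425)·2 + 0.9701·(-2) = -2.4254.
u_2 = c_2 + 2.4254·q_1 = (1.4118, 0.3529).

u_2 = (1.4118, 0.3529)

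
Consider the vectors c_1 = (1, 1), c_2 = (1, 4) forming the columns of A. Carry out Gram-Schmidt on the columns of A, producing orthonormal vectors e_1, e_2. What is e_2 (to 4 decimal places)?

c_1 = (1, 1); ‖c_1‖ = 1.4142, so e_1 = (0.7071, 0.7071).
e_1·c_2 = 0.7071·1 + 0.7071·4 = 3.5355.
u_2 = c_2 − 3.5355·e_1 = (-1.5000, 1.5000).
‖u_2‖ = 2.1213, so e_2 = (-0.7071, 0.7071).

e_2 = (-0.7071, 0.7071)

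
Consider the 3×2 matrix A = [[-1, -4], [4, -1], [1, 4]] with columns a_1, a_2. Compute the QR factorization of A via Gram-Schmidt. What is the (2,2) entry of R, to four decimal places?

a_1 = (-1, 4, 1); ‖a_1‖ = 4.2426, so q_1 = (-0.2357, 0.9428, 0.2357).
q_1·a_2 = (-0.2357)·(-4) + 0.9428·(-1) + 0.2357·4 = 0.9428.
u_2 = a_2 − 0.9428·q_1 = (-3.7778, -1.8889, 3.7778).
r_{22} = ‖u_2‖ = 5.6667.

r_{22} = 5.6667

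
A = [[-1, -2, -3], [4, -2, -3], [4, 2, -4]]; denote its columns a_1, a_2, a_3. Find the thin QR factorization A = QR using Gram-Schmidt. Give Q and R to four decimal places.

Q = [[-0.1741, -0.5627, -0.8081], [0.6963, -0.6506, 0.3030], [0.6963, 0.5100, -0.5051]], R = [[5.7446, 0.3482, -4.3519], [0.0000, 3.4466, 1.6002], [0.0000, 0.0000, 3.5355]]

a_1 = (-1, 4, 4); ‖a_1‖ = 5.7446, so q_1 = (-0.1741, 0.6963, 0.6963).
q_1·a_2 = (-0.1741)·(-2) + 0.6963·(-2) + 0.6963·2 = 0.3482.
u_2 = a_2 − 0.3482·q_1 = (-1.9394, -2.2424, 1.7576).
‖u_2‖ = 3.4466, so q_2 = (-0.5627, -0.6506, 0.5100).
q_1·a_3 = (-0.1741)·(-3) + 0.6963·(-3) + 0.6963·(-4) = -4.3519; q_2·a_3 = (-0.5627)·(-3) + (-0.6506)·(-3) + 0.5100·(-4) = 1.6002.
u_3 = a_3 + 4.3519·q_1 − 1.6002·q_2 = (-2.8571, 1.0714, -1.7857).
‖u_3‖ = 3.5355, so q_3 = (-0.8081, 0.3030, -0.5051).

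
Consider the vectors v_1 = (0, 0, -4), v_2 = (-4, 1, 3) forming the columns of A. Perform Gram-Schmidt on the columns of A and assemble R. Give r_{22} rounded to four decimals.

r_{22} = 4.1231

v_1 = (0, 0, -4); ‖v_1‖ = 4.0000, so e_1 = (0.0000, 0.0000, -1.0000).
e_1·v_2 = 0.0000·(-4) + 0.0000·1 + (-1.0000)·3 = -3.0000.
u_2 = v_2 + 3.0000·e_1 = (-4.0000, 1.0000, 0.0000).
r_{22} = ‖u_2‖ = 4.1231.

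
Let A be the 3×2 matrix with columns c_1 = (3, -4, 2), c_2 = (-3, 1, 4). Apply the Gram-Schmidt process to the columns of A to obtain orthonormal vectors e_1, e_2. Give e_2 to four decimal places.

e_1 = c_1/‖c_1‖ = (3, -4, 2)/5.3852 = (0.5571, -0.7428, 0.3714).
r_{12} = e_1·c_2 = -0.9285.
u_2 = c_2 + 0.9285·e_1 = (-2.4828, 0.3103, 4.3448).
‖u_2‖ = 5.0138, so e_2 = (-0.4952, 0.0619, 0.8666).

e_2 = (-0.4952, 0.0619, 0.8666)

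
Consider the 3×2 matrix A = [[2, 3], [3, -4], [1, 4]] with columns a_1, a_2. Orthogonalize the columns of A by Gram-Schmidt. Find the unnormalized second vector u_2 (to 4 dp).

a_1 = (2, 3, 1); ‖a_1‖ = 3.7417, so q_1 = (0.5345, 0.8018, 0.2673).
q_1·a_2 = 0.5345·3 + 0.8018·(-4) + 0.2673·4 = -0.5345.
u_2 = a_2 + 0.5345·q_1 = (3.2857, -3.5714, 4.1429).

u_2 = (3.2857, -3.5714, 4.1429)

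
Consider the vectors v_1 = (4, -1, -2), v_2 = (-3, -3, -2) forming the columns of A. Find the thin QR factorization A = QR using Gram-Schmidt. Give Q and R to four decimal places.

Q = [[0.8729, -0.4489], [-0.2182, -0.7098], [-0.4364, -0.5428]], R = [[4.5826, -1.0911], [0.0000, 4.5617]]

e_1 = v_1/‖v_1‖ = (4, -1, -2)/4.5826 = (0.8729, -0.2182, -0.4364).
r_{12} = e_1·v_2 = -1.0911.
u_2 = v_2 + 1.0911·e_1 = (-2.0476, -3.2381, -2.4762).
‖u_2‖ = 4.5617, so e_2 = (-0.4489, -0.7098, -0.5428).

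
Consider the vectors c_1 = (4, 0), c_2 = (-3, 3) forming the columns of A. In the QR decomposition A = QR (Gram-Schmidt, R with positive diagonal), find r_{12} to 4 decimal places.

c_1 = (4, 0); ‖c_1‖ = 4.0000, so e_1 = (1.0000, 0.0000).
r_{12} = e_1·c_2 = -3.0000.

r_{12} = -3.0000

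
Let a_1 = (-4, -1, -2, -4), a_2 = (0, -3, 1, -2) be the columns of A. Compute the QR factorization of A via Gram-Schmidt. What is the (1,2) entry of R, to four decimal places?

r_{12} = 1.4796

a_1 = (-4, -1, -2, -4); ‖a_1‖ = 6.0828, so e_1 = (-0.6576, -0.1644, -0.3288, -0.6576).
r_{12} = e_1·a_2 = 1.4796.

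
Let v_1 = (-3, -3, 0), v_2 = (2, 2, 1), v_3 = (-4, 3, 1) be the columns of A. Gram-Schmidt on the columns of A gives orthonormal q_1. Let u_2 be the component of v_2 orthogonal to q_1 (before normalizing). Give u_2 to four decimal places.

v_1 = (-3, -3, 0); ‖v_1‖ = 4.2426, so q_1 = (-0.7071, -0.7071, 0.0000).
q_1·v_2 = (-0.7071)·2 + (-0.7071)·2 + 0.0000·1 = -2.8284.
u_2 = v_2 + 2.8284·q_1 = (0.0000, 0.0000, 1.0000).

u_2 = (0.0000, 0.0000, 1.0000)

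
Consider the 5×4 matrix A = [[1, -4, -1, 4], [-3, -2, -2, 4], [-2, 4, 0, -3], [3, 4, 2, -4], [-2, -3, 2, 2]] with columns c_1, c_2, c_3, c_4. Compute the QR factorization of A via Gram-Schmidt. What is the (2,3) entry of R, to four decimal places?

r_{23} = 0.9233

q_1 = c_1/‖c_1‖ = (1, -3, -2, 3, -2)/5.1962 = (0.1925, -0.5774, -0.3849, 0.5774, -0.3849).
r_{12} = q_1·c_2 = 2.3094.
u_2 = c_2 − 2.3094·q_1 = (-4.4444, -0.6667, 4.8889, 2.6667, -2.1111).
‖u_2‖ = 7.4610, so q_2 = (-0.5957, -0.0894, 0.6553, 0.3574, -0.2830).
r_{23} = q_2·c_3 = 0.9233.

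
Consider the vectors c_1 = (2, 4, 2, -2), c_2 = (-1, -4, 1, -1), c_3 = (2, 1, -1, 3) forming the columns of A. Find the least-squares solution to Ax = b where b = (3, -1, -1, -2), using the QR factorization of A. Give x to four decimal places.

x = (0.5179, 0.7500, 0.5000)

c_1 = (2, 4, 2, -2); ‖c_1‖ = 5.2915, so q_1 = (0.3780, 0.7559, 0.3780, -0.3780).
q_1·c_2 = 0.3780·(-1) + 0.7559·(-4) + 0.3780·1 + (-0.3780)·(-1) = -2.6458.
u_2 = c_2 + 2.6458·q_1 = (0.0000, -2.0000, 2.0000, -2.0000).
‖u_2‖ = 3.4641, so q_2 = (0.0000, -0.5774, 0.5774, -0.5774).
q_1·c_3 = 0.3780·2 + 0.7559·1 + 0.3780·(-1) + (-0.3780)·3 = 0.0000; q_2·c_3 = (0.0000)·2 + (-0.5774)·1 + 0.5774·(-1) + (-0.5774)·3 = -2.8868.
u_3 = c_3 + 0.0000·q_1 + 2.8868·q_2 = (2.0000, -0.6667, 0.6667, 1.3333).
‖u_3‖ = 2.5820, so q_3 = (0.7746, -0.2582, 0.2582, 0.5164).
Qᵀb = (0.7559, 1.1547, 1.2910).
Back-substitute: x_3 = 1.2910/2.5820 = 0.5000.
x_2 = (1.1547 + 2.8868·0.5000)/3.4641 = 0.7500.
x_1 = (0.7559 + 2.6458·0.7500 + 0.0000·0.5000)/5.2915 = 0.5179.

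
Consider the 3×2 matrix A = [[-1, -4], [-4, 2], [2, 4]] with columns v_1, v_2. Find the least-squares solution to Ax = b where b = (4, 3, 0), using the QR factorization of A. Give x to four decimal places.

x = (-0.7243, -0.1973)

v_1 = (-1, -4, 2); ‖v_1‖ = 4.5826, so e_1 = (-0.2182, -0.8729, 0.4364).
e_1·v_2 = (-0.2182)·(-4) + (-0.8729)·2 + 0.4364·4 = 0.8729.
u_2 = v_2 − 0.8729·e_1 = (-3.8095, 2.7619, 3.6190).
‖u_2‖ = 5.9362, so e_2 = (-0.6417, 0.4653, 0.6097).
Qᵀb = (-3.4915, -1.1712).
Back-substitute: x_2 = -1.1712/5.9362 = -0.1973.
x_1 = (-3.4915 − 0.8729·(-0.1973))/4.5826 = -0.7243.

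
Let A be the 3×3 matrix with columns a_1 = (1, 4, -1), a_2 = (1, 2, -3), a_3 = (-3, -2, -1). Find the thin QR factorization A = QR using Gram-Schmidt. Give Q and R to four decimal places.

a_1 = (1, 4, -1); ‖a_1‖ = 4.2426, so q_1 = (0.2357, 0.9428, -0.2357).
q_1·a_2 = 0.2357·1 + 0.9428·2 + (-0.2357)·(-3) = 2.8284.
u_2 = a_2 − 2.8284·q_1 = (0.3333, -0.6667, -2.3333).
‖u_2‖ = 2.4495, so q_2 = (0.1361, -0.2722, -0.9526).
q_1·a_3 = 0.2357·(-3) + 0.9428·(-2) + (-0.2357)·(-1) = -2.3570; q_2·a_3 = 0.1361·(-3) + (-0.2722)·(-2) + (-0.9526)·(-1) = 1.0887.
u_3 = a_3 + 2.3570·q_1 − 1.0887·q_2 = (-2.5926, 0.5185, -0.5185).
‖u_3‖ = 2.6943, so q_3 = (-0.9623, 0.1925, -0.1925).

Q = [[0.2357, 0.1361, -0.9623], [0.9428, -0.2722, 0.1925], [-0.2357, -0.9526, -0.1925]], R = [[4.2426, 2.8284, -2.3570], [0.0000, 2.4495, 1.0887], [0.0000, 0.0000, 2.6943]]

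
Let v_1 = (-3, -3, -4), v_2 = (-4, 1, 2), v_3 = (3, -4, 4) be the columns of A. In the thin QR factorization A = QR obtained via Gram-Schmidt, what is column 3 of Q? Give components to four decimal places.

v_1 = (-3, -3, -4); ‖v_1‖ = 5.8310, so e_1 = (-0.5145, -0.5145, -0.6860).
e_1·v_2 = (-0.5145)·(-4) + (-0.5145)·1 + (-0.6860)·2 = 0.1715.
u_2 = v_2 − 0.1715·e_1 = (-3.9118, 1.0882, 2.1176).
‖u_2‖ = 4.5794, so e_2 = (-0.8542, 0.2376, 0.4624).
e_1·v_3 = (-0.5145)·3 + (-0.5145)·(-4) + (-0.6860)·4 = -2.2295; e_2·v_3 = (-0.8542)·3 + 0.2376·(-4) + 0.4624·4 = -1.6635.
u_3 = v_3 + 2.2295·e_1 + 1.6635·e_2 = (0.4320, -4.7518, 3.2398).
‖u_3‖ = 5.7673, so e_3 = (0.0749, -0.8239, 0.5618).

e_3 = (0.0749, -0.8239, 0.5618)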